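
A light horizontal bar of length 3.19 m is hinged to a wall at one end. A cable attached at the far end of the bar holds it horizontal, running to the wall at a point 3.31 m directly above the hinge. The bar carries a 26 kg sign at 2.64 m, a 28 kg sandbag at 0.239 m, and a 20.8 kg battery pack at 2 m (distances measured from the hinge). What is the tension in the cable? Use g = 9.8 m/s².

T ≈ 499 N

About the hinge:
Sign: 26 × 9.8 = 254.8 N down at 2.64 m → arm 2.64 m, τ = 254.8 × 2.64 = 672.7 N·m clockwise.
Sandbag: 28 × 9.8 = 274.4 N down at 0.239 m → arm 0.239 m, τ = 274.4 × 0.239 = 65.58 N·m clockwise.
Battery pack: 20.8 × 9.8 = 203.8 N down at 2 m → arm 2 m, τ = 203.8 × 2 = 407.6 N·m clockwise.
Total clockwise load moment = 1146 N·m.
The cable tension T acts at 3.19 m; only its component perpendicular to the bar, T sinθ, produces torque. sinθ = h/√(h²+d²) = 3.31/√(3.31²+3.19²) = 0.72.
Στ = 0 ⇒ T × 3.19 × 0.72 = 1146 ⇒ T = 1146 / 2.297 = 499 N.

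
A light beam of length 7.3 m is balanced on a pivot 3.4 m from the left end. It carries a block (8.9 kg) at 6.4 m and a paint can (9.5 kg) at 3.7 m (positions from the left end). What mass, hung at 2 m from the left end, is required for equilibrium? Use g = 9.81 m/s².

m ≈ 21.1 kg

Sum moments about the pivot (at 3.4 m from the left end) (the support reaction has zero arm there).
Block: 8.9 × 9.81 = 87.31 N down at 6.4 m → arm 3 m, τ = 87.31 × 3 = 261.9 N·m clockwise.
Paint can: 9.5 × 9.81 = 93.2 N down at 3.7 m → arm 0.3 m, τ = 93.2 × 0.3 = 27.96 N·m clockwise.
Net moment of known loads = 289.9 N·m clockwise.
An unknown mass m at 2 m has arm 1.4 m; its moment is m·g·1.4 counterclockwise.
Στ = 0 ⇒ m × 9.81 × 1.4 = 289.9 ⇒ m = 289.9 / (9.81 × 1.4) = 21.1 kg.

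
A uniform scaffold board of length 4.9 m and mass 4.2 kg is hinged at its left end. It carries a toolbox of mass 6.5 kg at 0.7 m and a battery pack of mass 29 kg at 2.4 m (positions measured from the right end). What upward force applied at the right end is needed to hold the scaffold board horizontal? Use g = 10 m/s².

Sum moments about the left end (the unknown pivot reaction has zero arm there).
Beam weight: 4.2 × 10 = 42 N down at 2.45 m → arm 2.45 m, τ = 42 × 2.45 = 102.9 N·m clockwise.
Toolbox: 6.5 × 10 = 65 N down at 0.7 m → arm 4.2 m, τ = 65 × 4.2 = 273 N·m clockwise.
Battery pack: 29 × 10 = 290 N down at 2.4 m → arm 2.5 m, τ = 290 × 2.5 = 725 N·m clockwise.
Net moment of the loads = 1101 N·m clockwise.
The upward force F acts at the right end, arm 4.9 m, giving F × 4.9 counterclockwise.
Στ = 0 ⇒ F × 4.9 = 1101 ⇒ F = 1101 / 4.9 = 225 N.

F ≈ 225 N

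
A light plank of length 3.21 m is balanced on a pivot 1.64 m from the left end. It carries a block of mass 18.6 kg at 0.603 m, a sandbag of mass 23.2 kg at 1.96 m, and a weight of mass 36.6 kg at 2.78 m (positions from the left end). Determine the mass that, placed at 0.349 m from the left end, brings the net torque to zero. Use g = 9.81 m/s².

Taking torques about the pivot (at 1.64 m from the left end):
Block: 18.6 × 9.81 = 182.5 N down at 0.603 m → arm 1.037 m, τ = 182.5 × 1.037 = 189.3 N·m counterclockwise.
Sandbag: 23.2 × 9.81 = 227.6 N down at 1.96 m → arm 0.32 m, τ = 227.6 × 0.32 = 72.83 N·m clockwise.
Weight: 36.6 × 9.81 = 359 N down at 2.78 m → arm 1.14 m, τ = 359 × 1.14 = 409.3 N·m clockwise.
Net moment of known loads = 292.8 N·m clockwise.
An unknown mass m at 0.349 m has arm 1.291 m; its moment is m·g·1.291 counterclockwise.
For rotational equilibrium, m × 9.81 × 1.291 = 292.8, so m = 292.8 / (9.81 × 1.291) = 23.1 kg.

m ≈ 23.1 kg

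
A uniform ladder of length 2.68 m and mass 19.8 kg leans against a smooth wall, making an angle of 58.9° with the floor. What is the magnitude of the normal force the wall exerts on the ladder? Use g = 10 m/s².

N_wall ≈ 59.7 N

Taking torques about the foot of the ladder:
Ladder weight 19.8×10 = 198 N acts at 1.34 m along the ladder; its horizontal arm is 1.34·cos58.9° = 0.6922 m → τ = 137.1 N·m clockwise.
Wall normal N acts horizontally at the top; its moment arm is the height L sinθ = 2.68·sin58.9° = 2.295 m, counterclockwise.
Στ = 0 ⇒ N × 2.295 = 137.1 ⇒ N = 59.7 N.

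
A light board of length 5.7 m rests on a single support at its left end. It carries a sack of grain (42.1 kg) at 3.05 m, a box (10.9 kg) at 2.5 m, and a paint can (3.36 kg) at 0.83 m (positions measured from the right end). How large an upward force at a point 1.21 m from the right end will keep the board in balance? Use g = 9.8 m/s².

F ≈ 355 N

Sum moments about the left end (the unknown pivot reaction has zero arm there).
Sack of grain: 42.1 × 9.8 = 412.6 N down at 3.05 m → arm 2.65 m, τ = 412.6 × 2.65 = 1093 N·m clockwise.
Box: 10.9 × 9.8 = 106.8 N down at 2.5 m → arm 3.2 m, τ = 106.8 × 3.2 = 341.8 N·m clockwise.
Paint can: 3.36 × 9.8 = 32.93 N down at 0.83 m → arm 4.87 m, τ = 32.93 × 4.87 = 160.4 N·m clockwise.
Net moment of the loads = 1595 N·m clockwise.
The upward force F acts at a point 1.21 m from the right end, arm 4.49 m, giving F × 4.49 counterclockwise.
Setting net torque to zero: F × 4.49 = 1595 → F = 1595 / 4.49 = 355 N.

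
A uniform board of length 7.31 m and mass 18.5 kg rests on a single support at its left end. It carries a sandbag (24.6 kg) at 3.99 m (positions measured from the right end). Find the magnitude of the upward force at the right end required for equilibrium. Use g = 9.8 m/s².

Take moments about the left end.
Beam weight: 18.5 × 9.8 = 181.3 N down at 3.655 m → arm 3.655 m, τ = 181.3 × 3.655 = 662.7 N·m clockwise.
Sandbag: 24.6 × 9.8 = 241.1 N down at 3.99 m → arm 3.32 m, τ = 241.1 × 3.32 = 800.5 N·m clockwise.
Net moment of the loads = 1463 N·m clockwise.
The upward force F acts at the right end, arm 7.31 m, giving F × 7.31 counterclockwise.
Στ = 0 ⇒ F × 7.31 = 1463 ⇒ F = 1463 / 7.31 = 200 N.

F ≈ 200 N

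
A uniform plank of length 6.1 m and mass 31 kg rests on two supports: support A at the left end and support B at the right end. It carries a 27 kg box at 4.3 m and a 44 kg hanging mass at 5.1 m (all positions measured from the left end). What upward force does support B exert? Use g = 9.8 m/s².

Sum moments about support A (its reaction then has zero moment arm).
Beam weight: 31 × 9.8 = 303.8 N down at 3.05 m → arm 3.05 m, τ = 303.8 × 3.05 = 926.6 N·m clockwise.
Box: 27 × 9.8 = 264.6 N down at 4.3 m → arm 4.3 m, τ = 264.6 × 4.3 = 1138 N·m clockwise.
Hanging mass: 44 × 9.8 = 431.2 N down at 5.1 m → arm 5.1 m, τ = 431.2 × 5.1 = 2199 N·m clockwise.
Net load moment about support A = 4264 N·m clockwise.
Reaction R at support B is upward at 6.1 m, arm 6.1 m → moment R × 6.1 counterclockwise.
Setting net torque to zero: R × 6.1 = 4264 → R = 699 N.

R_B ≈ 699 N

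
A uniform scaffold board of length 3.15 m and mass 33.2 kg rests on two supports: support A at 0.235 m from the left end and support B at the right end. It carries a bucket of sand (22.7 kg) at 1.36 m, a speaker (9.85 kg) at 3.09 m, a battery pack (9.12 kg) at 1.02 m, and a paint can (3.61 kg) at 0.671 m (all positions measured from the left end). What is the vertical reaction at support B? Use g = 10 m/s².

R_B ≈ 367 N

Sum moments about support A (its reaction then has zero moment arm).
Beam weight: 33.2 × 10 = 332 N down at 1.575 m → arm 1.34 m, τ = 332 × 1.34 = 444.9 N·m clockwise.
Bucket of sand: 22.7 × 10 = 227 N down at 1.36 m → arm 1.125 m, τ = 227 × 1.125 = 255.4 N·m clockwise.
Speaker: 9.85 × 10 = 98.5 N down at 3.09 m → arm 2.855 m, τ = 98.5 × 2.855 = 281.2 N·m clockwise.
Battery pack: 9.12 × 10 = 91.2 N down at 1.02 m → arm 0.785 m, τ = 91.2 × 0.785 = 71.59 N·m clockwise.
Paint can: 3.61 × 10 = 36.1 N down at 0.671 m → arm 0.436 m, τ = 36.1 × 0.436 = 15.74 N·m clockwise.
Net load moment about support A = 1069 N·m clockwise.
Reaction R at support B is upward at 3.15 m, arm 2.915 m → moment R × 2.915 counterclockwise.
Balancing moments: R × 2.915 = 1069, giving R = 367 N.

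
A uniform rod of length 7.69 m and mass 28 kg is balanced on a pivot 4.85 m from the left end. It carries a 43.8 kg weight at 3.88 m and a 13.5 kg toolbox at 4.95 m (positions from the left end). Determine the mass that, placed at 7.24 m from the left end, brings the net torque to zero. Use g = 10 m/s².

m ≈ 29 kg

Taking torques about the pivot (at 4.85 m from the left end):
Beam weight: 28 × 10 = 280 N down at 3.845 m → arm 1.005 m, τ = 280 × 1.005 = 281.4 N·m counterclockwise.
Weight: 43.8 × 10 = 438 N down at 3.88 m → arm 0.97 m, τ = 438 × 0.97 = 424.9 N·m counterclockwise.
Toolbox: 13.5 × 10 = 135 N down at 4.95 m → arm 0.1 m, τ = 135 × 0.1 = 13.5 N·m clockwise.
Net moment of known loads = 692.8 N·m counterclockwise.
An unknown mass m at 7.24 m has arm 2.39 m; its moment is m·g·2.39 clockwise.
Balancing moments: m × 10 × 2.39 = 692.8, giving m = 692.8 / (10 × 2.39) = 29 kg.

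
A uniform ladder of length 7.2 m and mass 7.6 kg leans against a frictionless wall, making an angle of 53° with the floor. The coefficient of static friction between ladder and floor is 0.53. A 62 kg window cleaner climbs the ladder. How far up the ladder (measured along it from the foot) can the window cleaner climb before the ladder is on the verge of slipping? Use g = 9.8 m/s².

d ≈ 5.24 m

Sum moments about the foot of the ladder (the floor normal and friction both act there and drop out).
Ladder weight 7.6×9.8 = 74.48 N acts at 3.6 m along the ladder; its horizontal arm is 3.6·cos53° = 2.167 m → τ = 161.4 N·m clockwise.
Window cleaner weight 62×9.8 = 607.6 N at distance d → arm d·cos53° → τ = 607.6·d·0.6018 clockwise.
Wall normal N at the top has arm L sinθ = 5.75 m counterclockwise, so Στ = 0 gives N·5.75 = 161.4 + 365.7·d.
ΣFy = 0 ⇒ N_floor = 682.1 N, so the maximum friction is μ_s·N_floor = 0.53×682.1 = 361.5 N. ΣFx = 0 ⇒ N_wall = f, so at the slipping point N = 361.5 N.
Substituting: 361.5×5.75 = 161.4 + 365.7·d ⇒ d = (2079 − 161.4) / 365.7 = 5.24 m.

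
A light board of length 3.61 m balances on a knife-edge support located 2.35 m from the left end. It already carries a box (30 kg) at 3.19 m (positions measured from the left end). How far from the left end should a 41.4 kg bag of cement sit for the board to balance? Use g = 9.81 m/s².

x ≈ 1.74 m from the left end

Sum moments about the knife-edge support (at 2.35 m from the left end) (the support reaction has zero arm there).
Box: 30 × 9.81 = 294.3 N down at 3.19 m → arm 0.84 m, τ = 294.3 × 0.84 = 247.2 N·m clockwise.
Net moment of existing loads = 247.2 N·m clockwise.
The bag of cement weighs 41.4 × 9.81 = 406.1 N and must supply an equal counterclockwise moment, so its lever arm about the knife-edge support is 247.2 / 406.1 = 0.609 m.
That puts it at 2.35 − 0.609 = 1.74 m from the left end.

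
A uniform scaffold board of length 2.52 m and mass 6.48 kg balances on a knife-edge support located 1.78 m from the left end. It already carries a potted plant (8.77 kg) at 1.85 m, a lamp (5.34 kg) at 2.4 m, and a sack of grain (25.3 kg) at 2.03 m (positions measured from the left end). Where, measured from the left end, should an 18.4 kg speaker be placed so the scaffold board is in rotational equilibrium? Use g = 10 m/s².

x ≈ 1.41 m from the left end

Taking torques about the knife-edge support (at 1.78 m from the left end):
Beam weight: 6.48 × 10 = 64.8 N down at 1.26 m → arm 0.52 m, τ = 64.8 × 0.52 = 33.7 N·m counterclockwise.
Potted plant: 8.77 × 10 = 87.7 N down at 1.85 m → arm 0.07 m, τ = 87.7 × 0.07 = 6.139 N·m clockwise.
Lamp: 5.34 × 10 = 53.4 N down at 2.4 m → arm 0.62 m, τ = 53.4 × 0.62 = 33.11 N·m clockwise.
Sack of grain: 25.3 × 10 = 253 N down at 2.03 m → arm 0.25 m, τ = 253 × 0.25 = 63.25 N·m clockwise.
Net moment of existing loads = 68.8 N·m clockwise.
The speaker weighs 18.4 × 10 = 184 N and must supply an equal counterclockwise moment, so its lever arm about the knife-edge support is 68.8 / 184 = 0.374 m.
That puts it at 1.78 − 0.374 = 1.41 m from the left end.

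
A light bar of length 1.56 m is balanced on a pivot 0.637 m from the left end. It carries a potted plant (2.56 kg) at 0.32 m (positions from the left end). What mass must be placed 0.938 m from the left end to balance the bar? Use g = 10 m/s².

m ≈ 2.7 kg

Taking torques about the pivot (at 0.637 m from the left end):
Potted plant: 2.56 × 10 = 25.6 N down at 0.32 m → arm 0.317 m, τ = 25.6 × 0.317 = 8.115 N·m counterclockwise.
Net moment of known loads = 8.115 N·m counterclockwise.
An unknown mass m at 0.938 m has arm 0.301 m; its moment is m·g·0.301 clockwise.
Setting net torque to zero: m × 10 × 0.301 = 8.115 → m = 8.115 / (10 × 0.301) = 2.7 kg.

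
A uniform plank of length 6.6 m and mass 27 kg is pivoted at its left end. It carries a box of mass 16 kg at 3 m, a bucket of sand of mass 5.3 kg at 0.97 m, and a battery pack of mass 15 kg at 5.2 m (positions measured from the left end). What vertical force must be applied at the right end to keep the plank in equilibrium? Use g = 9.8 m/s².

Taking torques about the left end:
Beam weight: 27 × 9.8 = 264.6 N down at 3.3 m → arm 3.3 m, τ = 264.6 × 3.3 = 873.2 N·m clockwise.
Box: 16 × 9.8 = 156.8 N down at 3 m → arm 3 m, τ = 156.8 × 3 = 470.4 N·m clockwise.
Bucket of sand: 5.3 × 9.8 = 51.94 N down at 0.97 m → arm 0.97 m, τ = 51.94 × 0.97 = 50.38 N·m clockwise.
Battery pack: 15 × 9.8 = 147 N down at 5.2 m → arm 5.2 m, τ = 147 × 5.2 = 764.4 N·m clockwise.
Net moment of the loads = 2158 N·m clockwise.
The upward force F acts at the right end, arm 6.6 m, giving F × 6.6 counterclockwise.
Balancing moments: F × 6.6 = 2158, giving F = 2158 / 6.6 = 327 N.

F ≈ 327 N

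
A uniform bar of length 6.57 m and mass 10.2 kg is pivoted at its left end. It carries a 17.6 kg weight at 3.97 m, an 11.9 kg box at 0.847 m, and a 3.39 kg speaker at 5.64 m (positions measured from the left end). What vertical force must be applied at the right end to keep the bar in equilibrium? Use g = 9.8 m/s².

F ≈ 198 N

About the left end:
Beam weight: 10.2 × 9.8 = 99.96 N down at 3.285 m → arm 3.285 m, τ = 99.96 × 3.285 = 328.4 N·m clockwise.
Weight: 17.6 × 9.8 = 172.5 N down at 3.97 m → arm 3.97 m, τ = 172.5 × 3.97 = 684.8 N·m clockwise.
Box: 11.9 × 9.8 = 116.6 N down at 0.847 m → arm 0.847 m, τ = 116.6 × 0.847 = 98.76 N·m clockwise.
Speaker: 3.39 × 9.8 = 33.22 N down at 5.64 m → arm 5.64 m, τ = 33.22 × 5.64 = 187.4 N·m clockwise.
Net moment of the loads = 1299 N·m clockwise.
The upward force F acts at the right end, arm 6.57 m, giving F × 6.57 counterclockwise.
For rotational equilibrium, F × 6.57 = 1299, so F = 1299 / 6.57 = 198 N.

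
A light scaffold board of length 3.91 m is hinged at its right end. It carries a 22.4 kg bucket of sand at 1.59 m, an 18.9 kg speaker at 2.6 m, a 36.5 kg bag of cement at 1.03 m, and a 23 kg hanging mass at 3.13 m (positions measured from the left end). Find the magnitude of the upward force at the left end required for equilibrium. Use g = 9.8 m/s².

About the right end:
Bucket of sand: 22.4 × 9.8 = 219.5 N down at 1.59 m → arm 2.32 m, τ = 219.5 × 2.32 = 509.2 N·m counterclockwise.
Speaker: 18.9 × 9.8 = 185.2 N down at 2.6 m → arm 1.31 m, τ = 185.2 × 1.31 = 242.6 N·m counterclockwise.
Bag of cement: 36.5 × 9.8 = 357.7 N down at 1.03 m → arm 2.88 m, τ = 357.7 × 2.88 = 1030 N·m counterclockwise.
Hanging mass: 23 × 9.8 = 225.4 N down at 3.13 m → arm 0.78 m, τ = 225.4 × 0.78 = 175.8 N·m counterclockwise.
Net moment of the loads = 1958 N·m counterclockwise.
The upward force F acts at the left end, arm 3.91 m, giving F × 3.91 clockwise.
Setting net torque to zero: F × 3.91 = 1958 → F = 1958 / 3.91 = 501 N.

F ≈ 501 N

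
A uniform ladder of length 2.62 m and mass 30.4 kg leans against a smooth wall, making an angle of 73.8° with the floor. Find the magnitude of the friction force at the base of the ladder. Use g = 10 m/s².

Taking torques about the foot of the ladder:
Ladder weight 30.4×10 = 304 N acts at 1.31 m along the ladder; its horizontal arm is 1.31·cos73.8° = 0.3655 m → τ = 111.1 N·m clockwise.
Wall normal N acts horizontally at the top; its moment arm is the height L sinθ = 2.62·sin73.8° = 2.516 m, counterclockwise.
Setting net torque to zero: N × 2.516 = 111.1 → N = 44.2 N.
ΣFx = 0: friction at the foot balances the wall's push, so f = N_wall = 44.2 N.

f ≈ 44.2 N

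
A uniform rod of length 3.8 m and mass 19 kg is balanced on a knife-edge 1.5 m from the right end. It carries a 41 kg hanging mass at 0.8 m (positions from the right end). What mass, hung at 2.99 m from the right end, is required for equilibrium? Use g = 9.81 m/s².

Taking torques about the knife-edge (at 1.5 m from the right end):
Beam weight: 19 × 9.81 = 186.4 N down at 1.9 m → arm 0.4 m, τ = 186.4 × 0.4 = 74.56 N·m counterclockwise.
Hanging mass: 41 × 9.81 = 402.2 N down at 0.8 m → arm 0.7 m, τ = 402.2 × 0.7 = 281.5 N·m clockwise.
Net moment of known loads = 206.9 N·m clockwise.
An unknown mass m at 2.99 m has arm 1.49 m; its moment is m·g·1.49 counterclockwise.
Setting net torque to zero: m × 9.81 × 1.49 = 206.9 → m = 206.9 / (9.81 × 1.49) = 14.2 kg.

m ≈ 14.2 kg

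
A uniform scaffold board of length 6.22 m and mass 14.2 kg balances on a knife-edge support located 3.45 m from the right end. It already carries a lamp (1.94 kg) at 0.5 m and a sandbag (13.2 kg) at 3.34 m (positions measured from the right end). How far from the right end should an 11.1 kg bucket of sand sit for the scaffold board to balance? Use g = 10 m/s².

Choose the knife-edge support (at 3.45 m from the right end) as the axis so the support reaction has zero arm there.
Beam weight: 14.2 × 10 = 142 N down at 3.11 m → arm 0.34 m, τ = 142 × 0.34 = 48.28 N·m clockwise.
Lamp: 1.94 × 10 = 19.4 N down at 0.5 m → arm 2.95 m, τ = 19.4 × 2.95 = 57.23 N·m clockwise.
Sandbag: 13.2 × 10 = 132 N down at 3.34 m → arm 0.11 m, τ = 132 × 0.11 = 14.52 N·m clockwise.
Net moment of existing loads = 120 N·m clockwise.
The bucket of sand weighs 11.1 × 10 = 111 N and must supply an equal counterclockwise moment, so its lever arm about the knife-edge support is 120 / 111 = 1.08 m.
That puts it at 3.45 + 1.08 = 4.53 m from the right end.

x ≈ 4.53 m from the right end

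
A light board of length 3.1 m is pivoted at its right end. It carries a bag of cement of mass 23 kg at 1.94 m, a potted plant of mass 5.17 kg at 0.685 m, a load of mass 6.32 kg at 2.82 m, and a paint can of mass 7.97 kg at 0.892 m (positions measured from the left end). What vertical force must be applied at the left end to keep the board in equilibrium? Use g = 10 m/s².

F ≈ 189 N

Choose the right end as the axis so the unknown pivot reaction has zero arm there.
Bag of cement: 23 × 10 = 230 N down at 1.94 m → arm 1.16 m, τ = 230 × 1.16 = 266.8 N·m counterclockwise.
Potted plant: 5.17 × 10 = 51.7 N down at 0.685 m → arm 2.415 m, τ = 51.7 × 2.415 = 124.9 N·m counterclockwise.
Load: 6.32 × 10 = 63.2 N down at 2.82 m → arm 0.28 m, τ = 63.2 × 0.28 = 17.7 N·m counterclockwise.
Paint can: 7.97 × 10 = 79.7 N down at 0.892 m → arm 2.208 m, τ = 79.7 × 2.208 = 176 N·m counterclockwise.
Net moment of the loads = 585.4 N·m counterclockwise.
The upward force F acts at the left end, arm 3.1 m, giving F × 3.1 clockwise.
Balancing moments: F × 3.1 = 585.4, giving F = 585.4 / 3.1 = 189 N.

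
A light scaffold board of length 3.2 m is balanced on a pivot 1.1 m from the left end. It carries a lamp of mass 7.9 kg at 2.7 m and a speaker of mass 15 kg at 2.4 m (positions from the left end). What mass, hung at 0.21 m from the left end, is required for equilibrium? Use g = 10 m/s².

m ≈ 36.1 kg

Choose the pivot (at 1.1 m from the left end) as the axis so the support reaction has zero arm there.
Lamp: 7.9 × 10 = 79 N down at 2.7 m → arm 1.6 m, τ = 79 × 1.6 = 126.4 N·m clockwise.
Speaker: 15 × 10 = 150 N down at 2.4 m → arm 1.3 m, τ = 150 × 1.3 = 195 N·m clockwise.
Net moment of known loads = 321.4 N·m clockwise.
An unknown mass m at 0.21 m has arm 0.89 m; its moment is m·g·0.89 counterclockwise.
For rotational equilibrium, m × 10 × 0.89 = 321.4, so m = 321.4 / (10 × 0.89) = 36.1 kg.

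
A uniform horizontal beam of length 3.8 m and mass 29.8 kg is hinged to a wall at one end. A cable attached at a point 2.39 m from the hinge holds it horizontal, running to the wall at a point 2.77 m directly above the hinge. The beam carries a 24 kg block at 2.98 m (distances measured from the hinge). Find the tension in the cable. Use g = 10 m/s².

T ≈ 708 N

Sum moments about the hinge (the unknown hinge reaction has zero arm there).
Beam weight: 29.8 × 10 = 298 N down at 1.9 m → arm 1.9 m, τ = 298 × 1.9 = 566.2 N·m clockwise.
Block: 24 × 10 = 240 N down at 2.98 m → arm 2.98 m, τ = 240 × 2.98 = 715.2 N·m clockwise.
Total clockwise load moment = 1281 N·m.
The cable tension T acts at 2.39 m; only its component perpendicular to the beam, T sinθ, produces torque. sinθ = h/√(h²+d²) = 2.77/√(2.77²+2.39²) = 0.7571.
Στ = 0 ⇒ T × 2.39 × 0.7571 = 1281 ⇒ T = 1281 / 1.809 = 708 N.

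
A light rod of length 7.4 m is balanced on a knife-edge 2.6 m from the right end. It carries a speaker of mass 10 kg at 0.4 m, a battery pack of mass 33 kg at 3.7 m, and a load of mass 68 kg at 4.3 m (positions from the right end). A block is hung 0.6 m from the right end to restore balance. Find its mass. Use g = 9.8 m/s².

Taking torques about the knife-edge (at 2.6 m from the right end):
Speaker: 10 × 9.8 = 98 N down at 0.4 m → arm 2.2 m, τ = 98 × 2.2 = 215.6 N·m clockwise.
Battery pack: 33 × 9.8 = 323.4 N down at 3.7 m → arm 1.1 m, τ = 323.4 × 1.1 = 355.7 N·m counterclockwise.
Load: 68 × 9.8 = 666.4 N down at 4.3 m → arm 1.7 m, τ = 666.4 × 1.7 = 1133 N·m counterclockwise.
Net moment of known loads = 1273 N·m counterclockwise.
An unknown mass m at 0.6 m has arm 2 m; its moment is m·g·2 clockwise.
Setting net torque to zero: m × 9.8 × 2 = 1273 → m = 1273 / (9.8 × 2) = 64.9 kg.

m ≈ 64.9 kg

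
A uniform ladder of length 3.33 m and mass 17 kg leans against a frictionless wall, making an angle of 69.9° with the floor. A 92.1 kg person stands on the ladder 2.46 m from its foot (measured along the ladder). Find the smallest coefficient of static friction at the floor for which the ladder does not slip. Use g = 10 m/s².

Choose the foot of the ladder as the axis so the floor normal and friction both act there and drop out.
Ladder weight 17×10 = 170 N acts at 1.665 m along the ladder; its horizontal arm is 1.665·cos69.9° = 0.5722 m → τ = 97.27 N·m clockwise.
Person: 92.1×10 = 921 N at 2.46 m → arm 0.8454 m → τ = 778.6 N·m clockwise.
Wall normal N acts horizontally at the top; its moment arm is the height L sinθ = 3.33·sin69.9° = 3.127 m, counterclockwise.
Στ = 0 ⇒ N × 3.127 = 875.9 ⇒ N = 280.1 N.
ΣFx = 0 ⇒ f = N_wall = 280.1 N. ΣFy = 0 ⇒ N_floor = 1091 N.
μ_min = f / N_floor = 280.1 / 1091 = 0.257.

μ_min ≈ 0.257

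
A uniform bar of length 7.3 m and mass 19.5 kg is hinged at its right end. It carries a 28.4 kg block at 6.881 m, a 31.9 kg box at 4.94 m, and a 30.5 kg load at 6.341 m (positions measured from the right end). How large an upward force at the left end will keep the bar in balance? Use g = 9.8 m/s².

F ≈ 829 N

Take moments about the right end.
Beam weight: 19.5 × 9.8 = 191.1 N down at 3.65 m → arm 3.65 m, τ = 191.1 × 3.65 = 697.5 N·m counterclockwise.
Block: 28.4 × 9.8 = 278.3 N down at 6.881 m → arm 6.881 m, τ = 278.3 × 6.881 = 1915 N·m counterclockwise.
Box: 31.9 × 9.8 = 312.6 N down at 4.94 m → arm 4.94 m, τ = 312.6 × 4.94 = 1544 N·m counterclockwise.
Load: 30.5 × 9.8 = 298.9 N down at 6.341 m → arm 6.341 m, τ = 298.9 × 6.341 = 1895 N·m counterclockwise.
Net moment of the loads = 6052 N·m counterclockwise.
The upward force F acts at the left end, arm 7.3 m, giving F × 7.3 clockwise.
For rotational equilibrium, F × 7.3 = 6052, so F = 6052 / 7.3 = 829 N.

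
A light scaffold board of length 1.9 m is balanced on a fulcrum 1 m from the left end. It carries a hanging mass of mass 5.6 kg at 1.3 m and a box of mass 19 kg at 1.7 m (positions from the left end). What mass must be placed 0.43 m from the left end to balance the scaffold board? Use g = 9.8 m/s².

m ≈ 26.3 kg

About the fulcrum (at 1 m from the left end):
Hanging mass: 5.6 × 9.8 = 54.88 N down at 1.3 m → arm 0.3 m, τ = 54.88 × 0.3 = 16.46 N·m clockwise.
Box: 19 × 9.8 = 186.2 N down at 1.7 m → arm 0.7 m, τ = 186.2 × 0.7 = 130.3 N·m clockwise.
Net moment of known loads = 146.8 N·m clockwise.
An unknown mass m at 0.43 m has arm 0.57 m; its moment is m·g·0.57 counterclockwise.
For rotational equilibrium, m × 9.8 × 0.57 = 146.8, so m = 146.8 / (9.8 × 0.57) = 26.3 kg.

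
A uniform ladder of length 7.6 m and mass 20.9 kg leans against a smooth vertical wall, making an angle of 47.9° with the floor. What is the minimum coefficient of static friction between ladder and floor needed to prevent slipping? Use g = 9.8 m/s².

About the foot of the ladder:
Ladder weight 20.9×9.8 = 204.8 N acts at 3.8 m along the ladder; its horizontal arm is 3.8·cos47.9° = 2.548 m → τ = 521.8 N·m clockwise.
Wall normal N acts horizontally at the top; its moment arm is the height L sinθ = 7.6·sin47.9° = 5.639 m, counterclockwise.
Balancing moments: N × 5.639 = 521.8, giving N = 92.53 N.
ΣFx = 0 ⇒ f = N_wall = 92.53 N. ΣFy = 0 ⇒ N_floor = 204.8 N.
μ_min = f / N_floor = 92.53 / 204.8 = 0.452.

μ_min ≈ 0.452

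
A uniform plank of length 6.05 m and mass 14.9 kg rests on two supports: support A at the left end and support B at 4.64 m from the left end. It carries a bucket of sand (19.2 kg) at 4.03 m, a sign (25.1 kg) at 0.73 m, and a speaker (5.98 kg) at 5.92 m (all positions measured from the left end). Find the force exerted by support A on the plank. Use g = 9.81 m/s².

Sum moments about support B (its reaction then has zero moment arm).
Beam weight: 14.9 × 9.81 = 146.2 N down at 3.025 m → arm 1.615 m, τ = 146.2 × 1.615 = 236.1 N·m counterclockwise.
Bucket of sand: 19.2 × 9.81 = 188.4 N down at 4.03 m → arm 0.61 m, τ = 188.4 × 0.61 = 114.9 N·m counterclockwise.
Sign: 25.1 × 9.81 = 246.2 N down at 0.73 m → arm 3.91 m, τ = 246.2 × 3.91 = 962.6 N·m counterclockwise.
Speaker: 5.98 × 9.81 = 58.66 N down at 5.92 m → arm 1.28 m, τ = 58.66 × 1.28 = 75.08 N·m clockwise.
Net load moment about support B = 1239 N·m counterclockwise.
Reaction R at support A is upward at 0 m, arm 4.64 m → moment R × 4.64 clockwise.
Στ = 0 ⇒ R × 4.64 = 1239 ⇒ R = 267 N.

R_A ≈ 267 N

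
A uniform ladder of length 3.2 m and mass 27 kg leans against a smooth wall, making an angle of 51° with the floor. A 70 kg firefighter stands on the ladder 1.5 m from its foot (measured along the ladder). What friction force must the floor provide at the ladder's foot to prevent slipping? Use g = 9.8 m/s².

Choose the foot of the ladder as the axis so the floor normal and friction both act there and drop out.
Ladder weight 27×9.8 = 264.6 N acts at 1.6 m along the ladder; its horizontal arm is 1.6·cos51° = 1.007 m → τ = 266.5 N·m clockwise.
Firefighter: 70×9.8 = 686 N at 1.5 m → arm 0.944 m → τ = 647.6 N·m clockwise.
Wall normal N acts horizontally at the top; its moment arm is the height L sinθ = 3.2·sin51° = 2.487 m, counterclockwise.
Στ = 0 ⇒ N × 2.487 = 914.1 ⇒ N = 368 N.
ΣFx = 0: friction at the foot balances the wall's push, so f = N_wall = 368 N.

f ≈ 368 N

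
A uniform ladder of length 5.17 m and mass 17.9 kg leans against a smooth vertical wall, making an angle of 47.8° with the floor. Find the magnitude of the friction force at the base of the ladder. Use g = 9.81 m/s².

Choose the foot of the ladder as the axis so the floor normal and friction both act there and drop out.
Ladder weight 17.9×9.81 = 175.6 N acts at 2.585 m along the ladder; its horizontal arm is 2.585·cos47.8° = 1.736 m → τ = 304.8 N·m clockwise.
Wall normal N acts horizontally at the top; its moment arm is the height L sinθ = 5.17·sin47.8° = 3.83 m, counterclockwise.
Setting net torque to zero: N × 3.83 = 304.8 → N = 79.6 N.
ΣFx = 0: friction at the foot balances the wall's push, so f = N_wall = 79.6 N.

f ≈ 79.6 N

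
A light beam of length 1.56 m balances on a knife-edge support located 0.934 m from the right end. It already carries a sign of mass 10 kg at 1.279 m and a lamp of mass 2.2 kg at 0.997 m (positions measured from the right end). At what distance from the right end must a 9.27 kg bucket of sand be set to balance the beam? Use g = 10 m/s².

x ≈ 0.547 m from the right end

Choose the knife-edge support (at 0.934 m from the right end) as the axis so the support reaction has zero arm there.
Sign: 10 × 10 = 100 N down at 1.279 m → arm 0.345 m, τ = 100 × 0.345 = 34.5 N·m counterclockwise.
Lamp: 2.2 × 10 = 22 N down at 0.997 m → arm 0.063 m, τ = 22 × 0.063 = 1.386 N·m counterclockwise.
Net moment of existing loads = 35.89 N·m counterclockwise.
The bucket of sand weighs 9.27 × 10 = 92.7 N and must supply an equal clockwise moment, so its lever arm about the knife-edge support is 35.89 / 92.7 = 0.387 m.
That puts it at 0.934 − 0.387 = 0.547 m from the right end.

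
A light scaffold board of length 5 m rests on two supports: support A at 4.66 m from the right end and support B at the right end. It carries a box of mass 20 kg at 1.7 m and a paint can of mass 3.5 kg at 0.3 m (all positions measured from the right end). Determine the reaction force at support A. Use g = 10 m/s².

Sum moments about support B (its reaction then has zero moment arm).
Box: 20 × 10 = 200 N down at 1.7 m → arm 1.7 m, τ = 200 × 1.7 = 340 N·m counterclockwise.
Paint can: 3.5 × 10 = 35 N down at 0.3 m → arm 0.3 m, τ = 35 × 0.3 = 10.5 N·m counterclockwise.
Net load moment about support B = 350.5 N·m counterclockwise.
Reaction R at support A is upward at 4.66 m, arm 4.66 m → moment R × 4.66 clockwise.
Balancing moments: R × 4.66 = 350.5, giving R = 75.2 N.

R_A ≈ 75.2 N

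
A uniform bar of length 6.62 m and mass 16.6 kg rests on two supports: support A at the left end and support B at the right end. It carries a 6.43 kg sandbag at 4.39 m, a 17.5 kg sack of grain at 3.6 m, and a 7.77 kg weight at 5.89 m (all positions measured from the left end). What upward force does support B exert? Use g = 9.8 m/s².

R_B ≈ 284 N

Sum moments about support A (its reaction then has zero moment arm).
Beam weight: 16.6 × 9.8 = 162.7 N down at 3.31 m → arm 3.31 m, τ = 162.7 × 3.31 = 538.5 N·m clockwise.
Sandbag: 6.43 × 9.8 = 63.01 N down at 4.39 m → arm 4.39 m, τ = 63.01 × 4.39 = 276.6 N·m clockwise.
Sack of grain: 17.5 × 9.8 = 171.5 N down at 3.6 m → arm 3.6 m, τ = 171.5 × 3.6 = 617.4 N·m clockwise.
Weight: 7.77 × 9.8 = 76.15 N down at 5.89 m → arm 5.89 m, τ = 76.15 × 5.89 = 448.5 N·m clockwise.
Net load moment about support A = 1881 N·m clockwise.
Reaction R at support B is upward at 6.62 m, arm 6.62 m → moment R × 6.62 counterclockwise.
Balancing moments: R × 6.62 = 1881, giving R = 284 N.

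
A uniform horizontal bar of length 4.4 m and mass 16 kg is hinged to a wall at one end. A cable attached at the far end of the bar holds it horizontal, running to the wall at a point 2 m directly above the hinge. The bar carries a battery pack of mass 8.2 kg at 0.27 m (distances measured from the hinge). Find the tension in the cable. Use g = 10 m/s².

T ≈ 205 N

Choose the hinge as the axis so the unknown hinge reaction has zero arm there.
Beam weight: 16 × 10 = 160 N down at 2.2 m → arm 2.2 m, τ = 160 × 2.2 = 352 N·m clockwise.
Battery pack: 8.2 × 10 = 82 N down at 0.27 m → arm 0.27 m, τ = 82 × 0.27 = 22.14 N·m clockwise.
Total clockwise load moment = 374.1 N·m.
The cable tension T acts at 4.4 m; only its component perpendicular to the bar, T sinθ, produces torque. sinθ = h/√(h²+d²) = 2/√(2²+4.4²) = 0.4138.
Setting net torque to zero: T × 4.4 × 0.4138 = 374.1 → T = 374.1 / 1.821 = 205 N.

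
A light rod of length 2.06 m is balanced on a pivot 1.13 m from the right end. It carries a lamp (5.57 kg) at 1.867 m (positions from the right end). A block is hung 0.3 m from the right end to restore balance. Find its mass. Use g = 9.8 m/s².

m ≈ 4.95 kg

Take moments about the pivot (at 1.13 m from the right end).
Lamp: 5.57 × 9.8 = 54.59 N down at 1.867 m → arm 0.737 m, τ = 54.59 × 0.737 = 40.23 N·m counterclockwise.
Net moment of known loads = 40.23 N·m counterclockwise.
An unknown mass m at 0.3 m has arm 0.83 m; its moment is m·g·0.83 clockwise.
Setting net torque to zero: m × 9.8 × 0.83 = 40.23 → m = 40.23 / (9.8 × 0.83) = 4.95 kg.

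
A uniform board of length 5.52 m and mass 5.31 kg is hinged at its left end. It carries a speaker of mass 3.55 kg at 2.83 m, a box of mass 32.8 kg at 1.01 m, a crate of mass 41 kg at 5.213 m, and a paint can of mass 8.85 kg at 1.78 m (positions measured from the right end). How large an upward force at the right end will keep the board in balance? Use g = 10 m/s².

About the left end:
Beam weight: 5.31 × 10 = 53.1 N down at 2.76 m → arm 2.76 m, τ = 53.1 × 2.76 = 146.6 N·m clockwise.
Speaker: 3.55 × 10 = 35.5 N down at 2.83 m → arm 2.69 m, τ = 35.5 × 2.69 = 95.5 N·m clockwise.
Box: 32.8 × 10 = 328 N down at 1.01 m → arm 4.51 m, τ = 328 × 4.51 = 1479 N·m clockwise.
Crate: 41 × 10 = 410 N down at 5.213 m → arm 0.307 m, τ = 410 × 0.307 = 125.9 N·m clockwise.
Paint can: 8.85 × 10 = 88.5 N down at 1.78 m → arm 3.74 m, τ = 88.5 × 3.74 = 331 N·m clockwise.
Net moment of the loads = 2178 N·m clockwise.
The upward force F acts at the right end, arm 5.52 m, giving F × 5.52 counterclockwise.
For rotational equilibrium, F × 5.52 = 2178, so F = 2178 / 5.52 = 395 N.

F ≈ 395 N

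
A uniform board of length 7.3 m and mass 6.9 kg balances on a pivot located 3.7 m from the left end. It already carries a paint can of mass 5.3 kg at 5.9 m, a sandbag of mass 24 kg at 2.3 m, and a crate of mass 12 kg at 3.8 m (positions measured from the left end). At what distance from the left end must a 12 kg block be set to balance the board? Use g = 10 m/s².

x ≈ 5.46 m from the left end

Sum moments about the pivot (at 3.7 m from the left end) (the support reaction has zero arm there).
Beam weight: 6.9 × 10 = 69 N down at 3.65 m → arm 0.05 m, τ = 69 × 0.05 = 3.45 N·m counterclockwise.
Paint can: 5.3 × 10 = 53 N down at 5.9 m → arm 2.2 m, τ = 53 × 2.2 = 116.6 N·m clockwise.
Sandbag: 24 × 10 = 240 N down at 2.3 m → arm 1.4 m, τ = 240 × 1.4 = 336 N·m counterclockwise.
Crate: 12 × 10 = 120 N down at 3.8 m → arm 0.1 m, τ = 120 × 0.1 = 12 N·m clockwise.
Net moment of existing loads = 210.9 N·m counterclockwise.
The block weighs 12 × 10 = 120 N and must supply an equal clockwise moment, so its lever arm about the pivot is 210.9 / 120 = 1.76 m.
That puts it at 3.7 + 1.76 = 5.46 m from the left end.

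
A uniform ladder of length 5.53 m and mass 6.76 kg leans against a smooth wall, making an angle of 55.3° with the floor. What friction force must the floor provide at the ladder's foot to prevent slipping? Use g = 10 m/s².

Taking torques about the foot of the ladder:
Ladder weight 6.76×10 = 67.6 N acts at 2.765 m along the ladder; its horizontal arm is 2.765·cos55.3° = 1.574 m → τ = 106.4 N·m clockwise.
Wall normal N acts horizontally at the top; its moment arm is the height L sinθ = 5.53·sin55.3° = 4.546 m, counterclockwise.
Setting net torque to zero: N × 4.546 = 106.4 → N = 23.4 N.
ΣFx = 0: friction at the foot balances the wall's push, so f = N_wall = 23.4 N.

f ≈ 23.4 N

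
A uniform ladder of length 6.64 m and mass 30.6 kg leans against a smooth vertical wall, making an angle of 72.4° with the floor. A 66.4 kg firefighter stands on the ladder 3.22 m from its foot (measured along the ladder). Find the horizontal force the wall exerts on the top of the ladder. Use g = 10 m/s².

Sum moments about the foot of the ladder (the floor normal and friction both act there and drop out).
Ladder weight 30.6×10 = 306 N acts at 3.32 m along the ladder; its horizontal arm is 3.32·cos72.4° = 1.004 m → τ = 307.2 N·m clockwise.
Firefighter: 66.4×10 = 664 N at 3.22 m → arm 0.9736 m → τ = 646.5 N·m clockwise.
Wall normal N acts horizontally at the top; its moment arm is the height L sinθ = 6.64·sin72.4° = 6.329 m, counterclockwise.
Στ = 0 ⇒ N × 6.329 = 953.7 ⇒ N = 151 N.

N_wall ≈ 151 N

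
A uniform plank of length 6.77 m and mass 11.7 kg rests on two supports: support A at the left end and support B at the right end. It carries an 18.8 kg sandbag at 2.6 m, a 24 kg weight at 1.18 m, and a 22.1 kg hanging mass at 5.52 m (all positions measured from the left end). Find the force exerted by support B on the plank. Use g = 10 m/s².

About support A:
Beam weight: 11.7 × 10 = 117 N down at 3.385 m → arm 3.385 m, τ = 117 × 3.385 = 396 N·m clockwise.
Sandbag: 18.8 × 10 = 188 N down at 2.6 m → arm 2.6 m, τ = 188 × 2.6 = 488.8 N·m clockwise.
Weight: 24 × 10 = 240 N down at 1.18 m → arm 1.18 m, τ = 240 × 1.18 = 283.2 N·m clockwise.
Hanging mass: 22.1 × 10 = 221 N down at 5.52 m → arm 5.52 m, τ = 221 × 5.52 = 1220 N·m clockwise.
Net load moment about support A = 2388 N·m clockwise.
Reaction R at support B is upward at 6.77 m, arm 6.77 m → moment R × 6.77 counterclockwise.
For rotational equilibrium, R × 6.77 = 2388, so R = 353 N.

R_B ≈ 353 N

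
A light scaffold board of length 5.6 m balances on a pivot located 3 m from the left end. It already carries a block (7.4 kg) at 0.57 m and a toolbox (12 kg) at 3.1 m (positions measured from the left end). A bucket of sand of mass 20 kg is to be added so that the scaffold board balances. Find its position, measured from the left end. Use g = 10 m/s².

Taking torques about the pivot (at 3 m from the left end):
Block: 7.4 × 10 = 74 N down at 0.57 m → arm 2.43 m, τ = 74 × 2.43 = 179.8 N·m counterclockwise.
Toolbox: 12 × 10 = 120 N down at 3.1 m → arm 0.1 m, τ = 120 × 0.1 = 12 N·m clockwise.
Net moment of existing loads = 167.8 N·m counterclockwise.
The bucket of sand weighs 20 × 10 = 200 N and must supply an equal clockwise moment, so its lever arm about the pivot is 167.8 / 200 = 0.839 m.
That puts it at 3 + 0.839 = 3.84 m from the left end.

x ≈ 3.84 m from the left end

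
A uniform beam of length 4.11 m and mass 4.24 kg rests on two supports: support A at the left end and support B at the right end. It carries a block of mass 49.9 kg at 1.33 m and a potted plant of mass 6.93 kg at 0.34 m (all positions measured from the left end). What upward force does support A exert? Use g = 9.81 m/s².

Sum moments about support B (its reaction then has zero moment arm).
Beam weight: 4.24 × 9.81 = 41.59 N down at 2.055 m → arm 2.055 m, τ = 41.59 × 2.055 = 85.47 N·m counterclockwise.
Block: 49.9 × 9.81 = 489.5 N down at 1.33 m → arm 2.78 m, τ = 489.5 × 2.78 = 1361 N·m counterclockwise.
Potted plant: 6.93 × 9.81 = 67.98 N down at 0.34 m → arm 3.77 m, τ = 67.98 × 3.77 = 256.3 N·m counterclockwise.
Net load moment about support B = 1703 N·m counterclockwise.
Reaction R at support A is upward at 0 m, arm 4.11 m → moment R × 4.11 clockwise.
Balancing moments: R × 4.11 = 1703, giving R = 414 N.

R_A ≈ 414 N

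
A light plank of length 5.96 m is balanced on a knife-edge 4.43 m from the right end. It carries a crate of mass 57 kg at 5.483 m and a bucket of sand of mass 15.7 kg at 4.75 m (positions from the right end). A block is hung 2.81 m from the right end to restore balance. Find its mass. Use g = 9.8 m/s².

About the knife-edge (at 4.43 m from the right end):
Crate: 57 × 9.8 = 558.6 N down at 5.483 m → arm 1.053 m, τ = 558.6 × 1.053 = 588.2 N·m counterclockwise.
Bucket of sand: 15.7 × 9.8 = 153.9 N down at 4.75 m → arm 0.32 m, τ = 153.9 × 0.32 = 49.25 N·m counterclockwise.
Net moment of known loads = 637.5 N·m counterclockwise.
An unknown mass m at 2.81 m has arm 1.62 m; its moment is m·g·1.62 clockwise.
For rotational equilibrium, m × 9.8 × 1.62 = 637.5, so m = 637.5 / (9.8 × 1.62) = 40.2 kg.

m ≈ 40.2 kg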